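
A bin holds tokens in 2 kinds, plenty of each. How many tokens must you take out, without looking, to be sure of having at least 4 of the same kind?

7

You could draw 3 of every kind without reaching 4 of any — 6 in all.
One more forces 4 of some kind, so 6 + 1 = 7.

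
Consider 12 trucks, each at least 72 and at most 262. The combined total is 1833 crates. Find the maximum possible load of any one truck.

To make one truck as large as possible, make the other 11 as small as possible.
The other 11 contribute at least 11 × 72 = 792, leaving at most 1833 − 792 = 1041.
But each truck is capped at 262, so the maximum is 262.
Achievable: one at 262 and the other 11 totalling 1571, which fits since 11 × 72 ≤ 1571 ≤ 11 × 262.

262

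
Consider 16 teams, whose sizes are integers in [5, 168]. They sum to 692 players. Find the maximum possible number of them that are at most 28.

14

Each value at 28 or below falls at least 168 − 28 = 140 short of the ceiling 168.
The ceiling total is 16 × 168 = 2688, and we need 692, so at most ⌊(2688 − 692)/140⌋ = 14 can be that low.
k = 14 is achieved by 14 values at 28 and 2 at 168, total 728; lower one of the 168's by 36 (still > 28) to reach 692.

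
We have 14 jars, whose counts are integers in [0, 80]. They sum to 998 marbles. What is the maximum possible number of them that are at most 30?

Each value at 30 or below falls at least 80 − 30 = 50 short of the ceiling 80.
The ceiling total is 14 × 80 = 1120, and we need 998, so at most ⌊(1120 − 998)/50⌋ = 2 can be that low.
k = 2 is achieved by 2 values at 30 and 12 at 80, total 1020; lower one of the 80's by 22 (still > 30) to reach 998.

2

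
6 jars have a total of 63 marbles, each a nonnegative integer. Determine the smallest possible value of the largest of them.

11

Some value must be at least ⌈63/6⌉ = 11, since 6 × 10 = 60 < 63.
Achievable: 3 of them at 11 and 3 at 10 total 63.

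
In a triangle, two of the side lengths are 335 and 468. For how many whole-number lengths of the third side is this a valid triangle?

The triangle inequality gives |335 − 468| < c < 335 + 468, i.e. 133 < c < 803.
So c can be any integer from 134 to 802: 669 values.

669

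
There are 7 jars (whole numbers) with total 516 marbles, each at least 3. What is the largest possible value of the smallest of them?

If every one of the 7 were at least 74, the total would be at least 7 × 74 = 518 > 516.
Taking 2 copies of 73 and 5 copies of 74 gives exactly 516, so 73 is attained.

73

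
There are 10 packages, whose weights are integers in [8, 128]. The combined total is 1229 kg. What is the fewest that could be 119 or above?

If only k of them are at least 119, the other 10 − k are at most 118, so the total is at most k·128 + (10 − k)·118.
This must reach 1229, so k·128 + (10 − k)·118 ≥ 1229, giving k ≥ 5.
Exactly 5 works: 5 values at 128 and 5 at 118 total 1230; lower one of the high values by 1 (still ≥ 119) to hit 1229.

5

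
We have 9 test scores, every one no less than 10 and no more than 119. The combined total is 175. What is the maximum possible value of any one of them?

Maximizing one value means minimizing the remaining 8.
The other 8 contribute at least 8 × 10 = 80, leaving at most 175 − 80 = 95.
Since 95 ≤ 119, this is achievable: one at 95 and 8 at 10.

95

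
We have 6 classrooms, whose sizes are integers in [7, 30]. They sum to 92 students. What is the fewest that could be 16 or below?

If only k of them are at most 16, the other 6 − k are at least 17, so the total is at least (6 − k)·17 + k·7.
This is ≤ 92, so (6 − k)·17 + 7k ≤ 92, which gives k ≥ 1.
Exactly 1 works: 1 value at 7 and 5 at 17 total 92.

1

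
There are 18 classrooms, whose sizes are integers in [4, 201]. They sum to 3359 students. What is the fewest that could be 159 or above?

12

If only k of them are at least 159, the other 18 − k are at most 158, so the total is at most k·201 + (18 − k)·158.
This must reach 3359, so k·201 + (18 − k)·158 ≥ 3359, giving k ≥ 12.
Exactly 12 works: 12 values at 201 and 6 at 158 total 3360; lower one of the high values by 1 (still ≥ 159) to hit 3359.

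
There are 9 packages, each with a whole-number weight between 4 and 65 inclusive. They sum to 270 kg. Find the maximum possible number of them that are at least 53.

4

With k values at 53 or above and the rest at least 4, the sum is at least 36 + 49k.
Since the sum is 270, we need 49k ≤ 234, i.e. k ≤ 4.
k = 4 is achieved by 4 values at 53 and 5 at 4, total 232; add 38 to one value (staying below 53) to reach 270.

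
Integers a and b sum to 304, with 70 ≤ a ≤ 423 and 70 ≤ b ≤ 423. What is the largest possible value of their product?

23104

With a + b fixed, ab peaks when the two are closest together.
Taking a = 152 and b = 152 (both in [70, 423]) gives ab = 23104.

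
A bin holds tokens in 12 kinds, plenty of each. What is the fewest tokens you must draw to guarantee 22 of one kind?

You could draw 21 of every kind without reaching 22 of any — 252 in all.
One more forces 22 of some kind, so 252 + 1 = 253.

253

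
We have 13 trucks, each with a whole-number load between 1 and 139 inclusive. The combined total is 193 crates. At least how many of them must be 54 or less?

10

Each value above 54 is at least 55, contributing at least 55 − 1 = 54 above the floor 1.
The sum exceeds the floor total 13 by 180, so at most ⌊180/54⌋ = 3 exceed 54, and at least 10 are ≤ 54.
Exactly 10 works: 10 values at 1 and 3 at 55 total 175; raise one of the low values by 18 (still ≤ 54) to hit 193.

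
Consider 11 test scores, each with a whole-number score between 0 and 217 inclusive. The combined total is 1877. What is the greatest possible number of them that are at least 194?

Suppose k of them are at least 194. Those contribute at least 194 each and the other 11 − k at least 0 each.
So the total is at least 194k + 0(11 − k) = 0 + 194k. This must be ≤ 1877, giving k ≤ 9.
k = 9 is achieved by 9 values at 194 and 2 at 0, total 1746; add 131 to one value (staying below 194) to reach 1877.

9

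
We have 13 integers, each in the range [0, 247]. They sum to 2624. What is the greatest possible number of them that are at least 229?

11

If k of the values are ≥ 229, the total is ≥ 229k + 0(13 − k).
Setting 229k + 0(13 − k) ≤ 2624 gives 229k ≤ 2624, so k ≤ 11.
k = 11 is achieved by 11 values at 229 and 2 at 0, total 2519; add 105 to one value (staying below 229) to reach 2624.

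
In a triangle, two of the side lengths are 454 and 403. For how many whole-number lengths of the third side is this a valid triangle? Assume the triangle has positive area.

805

The triangle inequality gives |454 − 403| < c < 454 + 403, i.e. 51 < c < 857.
So c can be any integer from 52 to 856: 805 values.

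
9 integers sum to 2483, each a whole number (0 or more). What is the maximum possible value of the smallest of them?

275

The average is 2483/9 < 276, so some value is ≤ 275.
Achievable: 1 of them at 275 and 8 at 276 total 2483.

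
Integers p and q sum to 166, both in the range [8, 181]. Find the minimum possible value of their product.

1264

Since p + q is fixed, pushing one of them to its bound minimizes the product.
At the endpoint p = 8, q = 166 − 8 = 158, so pq = 8 × 158 = 1264.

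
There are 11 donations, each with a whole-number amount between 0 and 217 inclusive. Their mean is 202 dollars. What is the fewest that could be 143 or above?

The total is 11 × 202 = 2222.
If only k of them are at least 143, the other 11 − k are at most 142, so the total is at most k·217 + (11 − k)·142.
This must reach 2222, so k·217 + (11 − k)·142 ≥ 2222, giving k ≥ 9.
Exactly 9 works: 9 values at 217 and 2 at 142 total 2237; lower one of the high values by 15 (still ≥ 143) to hit 2222.

9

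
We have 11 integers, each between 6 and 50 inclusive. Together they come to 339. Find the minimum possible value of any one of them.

6

To make one integer as small as possible, make the other 10 as large as possible.
The other 10 can take up 10 × 50 = 500 ≥ 339 − 6, so one integer can sit at its floor of 6.
Achievable: one at 6 and the other 10 totalling 333, which fits since 10 × 6 ≤ 333 ≤ 10 × 50.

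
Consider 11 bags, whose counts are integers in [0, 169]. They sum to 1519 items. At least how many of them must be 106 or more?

6

If only k of them are at least 106, the other 11 − k are at most 105, so the total is at most k·169 + (11 − k)·105.
This must reach 1519, so k·169 + (11 − k)·105 ≥ 1519, giving k ≥ 6.
Exactly 6 works: 6 values at 169 and 5 at 105 total 1539; lower one of the high values by 20 (still ≥ 106) to hit 1519.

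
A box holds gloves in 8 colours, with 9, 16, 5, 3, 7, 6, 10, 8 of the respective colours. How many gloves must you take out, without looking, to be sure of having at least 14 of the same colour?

62

In the worst case you take as many as possible of each colour without reaching 14: 9 + 13 + 5 + 3 + 7 + 6 + 10 + 8 = 61.
The next one must give 14 of some colour, so 61 + 1 = 62.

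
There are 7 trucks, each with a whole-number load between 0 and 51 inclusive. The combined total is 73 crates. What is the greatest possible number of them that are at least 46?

1

Suppose k of them are at least 46. Those contribute at least 46 each and the other 7 − k at least 0 each.
So the total is at least 46k + 0(7 − k) = 0 + 46k. This must be ≤ 73, giving k ≤ 1.
k = 1 is achieved by 1 value at 46 and 6 at 0, total 46; add 27 to one value (staying below 46) to reach 73.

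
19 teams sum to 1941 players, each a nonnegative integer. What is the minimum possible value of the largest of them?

The average is 1941/19 > 102, so not all 19 can be 102 or less; the largest is ≥ 103.
Achievable: 3 of them at 103 and 16 at 102 total 1941.

103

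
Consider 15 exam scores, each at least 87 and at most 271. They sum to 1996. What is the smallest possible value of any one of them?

Minimizing one value means maximizing the remaining 14.
The other 14 can take up 14 × 271 = 3794 ≥ 1996 − 87, so one score can sit at its floor of 87.
Achievable: one at 87 and the other 14 totalling 1909, which fits since 14 × 87 ≤ 1909 ≤ 14 × 271.

87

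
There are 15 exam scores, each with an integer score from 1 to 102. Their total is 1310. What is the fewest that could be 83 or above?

Suppose at most 15 − j of them reach 83; then j values are ≤ 82 and the rest ≤ 102.
The total is then ≤ 82·j + 102·(15 − j) = 1530 − 20j. For this to be ≥ 1310 we need j ≤ 11, so at least 15 − 11 = 4 must reach 83.
Exactly 4 works: 4 values at 102 and 11 at 82 total 1310.

4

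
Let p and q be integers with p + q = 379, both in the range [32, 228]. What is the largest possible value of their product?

pq = p(379 − p) is maximized when p is as near 379/2 as the bounds allow.
Taking p = 189 and q = 190 (both in [32, 228]) gives pq = 35910.

35910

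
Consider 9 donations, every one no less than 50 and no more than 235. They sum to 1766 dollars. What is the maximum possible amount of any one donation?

235

Maximizing one value means minimizing the remaining 8.
The other 8 contribute at least 8 × 50 = 400, leaving at most 1766 − 400 = 1366.
But each donation is capped at 235, so the maximum is 235.
Achievable: one at 235 and the other 8 totalling 1531, which fits since 8 × 50 ≤ 1531 ≤ 8 × 235.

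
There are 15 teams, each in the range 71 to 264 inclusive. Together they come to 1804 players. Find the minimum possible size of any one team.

71

To make one team as small as possible, make the other 14 as large as possible.
The other 14 can take up 14 × 264 = 3696 ≥ 1804 − 71, so one team can sit at its floor of 71.
Achievable: one at 71 and the other 14 totalling 1733, which fits since 14 × 71 ≤ 1733 ≤ 14 × 264.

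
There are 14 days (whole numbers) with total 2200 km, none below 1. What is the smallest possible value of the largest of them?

158

The 14 values sum to 2200, so their maximum is at least ⌈2200/14⌉ = 158.
Achievable: 2 of them at 158 and 12 at 157 total 2200.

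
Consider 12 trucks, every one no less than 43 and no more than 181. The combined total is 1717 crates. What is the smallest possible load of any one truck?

Minimizing one value means maximizing the remaining 11.
The other 11 can take up 11 × 181 = 1991 ≥ 1717 − 43, so one truck can sit at its floor of 43.
Achievable: one at 43 and the other 11 totalling 1674, which fits since 11 × 43 ≤ 1674 ≤ 11 × 181.

43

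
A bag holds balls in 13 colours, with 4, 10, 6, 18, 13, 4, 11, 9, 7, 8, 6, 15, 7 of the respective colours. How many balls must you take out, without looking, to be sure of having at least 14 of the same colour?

In the worst case you take as many as possible of each colour without reaching 14: 4 + 10 + 6 + 13 + 13 + 4 + 11 + 9 + 7 + 8 + 6 + 13 + 7 = 111.
The next one must give 14 of some colour, so 111 + 1 = 112.

112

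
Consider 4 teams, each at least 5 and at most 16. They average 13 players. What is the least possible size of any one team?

5

Minimizing one value means maximizing the remaining 3.
The total is 4 × 13 = 52.
The other 3 can take up 3 × 16 = 48 ≥ 52 − 5, so one team can sit at its floor of 5.
Achievable: one at 5 and the other 3 totalling 47, which fits since 3 × 5 ≤ 47 ≤ 3 × 16.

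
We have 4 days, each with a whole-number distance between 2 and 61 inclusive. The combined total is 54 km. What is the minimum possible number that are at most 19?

Each value above 19 is at least 20, contributing at least 20 − 2 = 18 above the floor 2.
The sum exceeds the floor total 8 by 46, so at most ⌊46/18⌋ = 2 exceed 19, and at least 2 are ≤ 19.
Exactly 2 works: 2 values at 2 and 2 at 20 total 44; raise one of the low values by 10 (still ≤ 19) to hit 54.

2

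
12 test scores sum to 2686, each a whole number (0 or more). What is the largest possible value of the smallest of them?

The average is 2686/12 < 224, so some value is ≤ 223.
Achievable: 2 of them at 223 and 10 at 224 total 2686.

223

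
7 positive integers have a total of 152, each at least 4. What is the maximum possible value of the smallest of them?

The average is 152/7 < 22, so some value is ≤ 21.
Equality holds with 2 values of 21 and 5 values of 22.

21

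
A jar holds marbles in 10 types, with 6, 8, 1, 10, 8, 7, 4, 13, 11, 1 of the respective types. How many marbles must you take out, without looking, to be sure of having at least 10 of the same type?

63

In the worst case you take as many as possible of each type without reaching 10: 6 + 8 + 1 + 9 + 8 + 7 + 4 + 9 + 9 + 1 = 62.
The next one must give 10 of some type, so 62 + 1 = 63.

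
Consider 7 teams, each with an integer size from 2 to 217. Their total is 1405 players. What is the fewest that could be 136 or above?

6

Suppose at most 7 − j of them reach 136; then j values are ≤ 135 and the rest ≤ 217.
The total is then ≤ 135·j + 217·(7 − j) = 1519 − 82j. For this to be ≥ 1405 we need j ≤ 1, so at least 7 − 1 = 6 must reach 136.
Exactly 6 works: 6 values at 217 and 1 at 135 total 1437; lower one of the high values by 32 (still ≥ 136) to hit 1405.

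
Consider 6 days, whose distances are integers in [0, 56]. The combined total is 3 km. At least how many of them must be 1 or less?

5

Let j be the number exceeding 1. Then the total is ≥ 2·j + 0·(6 − j) = 0 + 2j.
So 2j ≤ 3 and j ≤ 1; hence at least 6 − 1 = 5 are ≤ 1.
Exactly 5 works: 5 values at 0 and 1 at 2 total 2; raise one of the low values by 1 (still ≤ 1) to hit 3.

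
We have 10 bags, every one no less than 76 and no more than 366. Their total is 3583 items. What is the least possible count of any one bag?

289

To make one bag as small as possible, make the other 9 as large as possible.
The other 9 contribute at most 9 × 366 = 3294, leaving at least 3583 − 3294 = 289.
Since 289 ≥ 76, this is achievable: one at 289 and 9 at 366.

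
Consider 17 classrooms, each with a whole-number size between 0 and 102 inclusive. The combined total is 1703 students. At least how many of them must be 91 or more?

Each value short of 91 is at most 90, costing at least 102 − 90 = 12 against the maximum total of 1734.
We can afford to lose at most 1734 − 1703 = 31, so at most ⌊31/12⌋ = 2 fall short, and at least 15 are ≥ 91.
Exactly 15 works: 15 values at 102 and 2 at 90 total 1710; lower one of the high values by 7 (still ≥ 91) to hit 1703.

15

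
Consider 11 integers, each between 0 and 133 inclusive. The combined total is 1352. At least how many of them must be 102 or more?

8

If only k of them are at least 102, the other 11 − k are at most 101, so the total is at most k·133 + (11 − k)·101.
This must reach 1352, so k·133 + (11 − k)·101 ≥ 1352, giving k ≥ 8.
Exactly 8 works: 8 values at 133 and 3 at 101 total 1367; lower one of the high values by 15 (still ≥ 102) to hit 1352.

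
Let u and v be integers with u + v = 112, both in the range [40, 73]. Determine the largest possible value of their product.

For a fixed sum, the product uv is largest when u and v are as close as possible.
Taking u = 56 and v = 56 (both in [40, 73]) gives uv = 3136.

3136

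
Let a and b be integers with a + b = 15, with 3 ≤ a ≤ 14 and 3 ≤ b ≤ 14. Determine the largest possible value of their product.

56

With a + b fixed, ab peaks when the two are closest together.
Taking a = 7 and b = 8 (both in [3, 14]) gives ab = 56.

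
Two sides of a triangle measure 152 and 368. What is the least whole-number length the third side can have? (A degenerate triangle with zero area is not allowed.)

The third side must exceed |152 − 368| = 216.
The smallest integer above 216 is 217.

217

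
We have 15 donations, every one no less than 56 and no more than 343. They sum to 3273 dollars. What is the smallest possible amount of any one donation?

56

Minimizing one value means maximizing the remaining 14.
The other 14 can take up 14 × 343 = 4802 ≥ 3273 − 56, so one donation can sit at its floor of 56.
Achievable: one at 56 and the other 14 totalling 3217, which fits since 14 × 56 ≤ 3217 ≤ 14 × 343.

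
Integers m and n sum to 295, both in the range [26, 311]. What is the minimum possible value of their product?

Since m + n is fixed, pushing one of them to its bound minimizes the product.
The extreme feasible split is m = 26, n = 269, giving mn = 6994.

6994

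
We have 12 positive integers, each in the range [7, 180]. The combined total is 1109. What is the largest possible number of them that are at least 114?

Suppose k of them are at least 114. Those contribute at least 114 each and the other 12 − k at least 7 each.
So the total is at least 114k + 7(12 − k) = 84 + 107k. This must be ≤ 1109, giving k ≤ 9.
k = 9 is achieved by 9 values at 114 and 3 at 7, total 1047; add 62 to one value (staying below 114) to reach 1109.

9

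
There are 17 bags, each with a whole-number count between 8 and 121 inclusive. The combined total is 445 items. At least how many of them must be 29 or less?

Each value above 29 is at least 30, contributing at least 30 − 8 = 22 above the floor 8.
The sum exceeds the floor total 136 by 309, so at most ⌊309/22⌋ = 14 exceed 29, and at least 3 are ≤ 29.
Exactly 3 works: 3 values at 8 and 14 at 30 total 444; raise one of the low values by 1 (still ≤ 29) to hit 445.

3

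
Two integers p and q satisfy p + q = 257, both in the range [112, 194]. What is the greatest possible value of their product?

16512

With p + q fixed, pq peaks when the two are closest together.
Taking p = 128 and q = 129 (both in [112, 194]) gives pq = 16512.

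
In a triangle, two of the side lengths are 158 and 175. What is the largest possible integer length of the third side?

The third side must be less than 158 + 175 = 333.
The largest integer below 333 is 332.

332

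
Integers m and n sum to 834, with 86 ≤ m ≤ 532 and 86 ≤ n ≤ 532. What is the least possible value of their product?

For a fixed sum, mn is smallest when m and n are as far apart as possible.
At the endpoint m = 302, n = 834 − 302 = 532, so mn = 302 × 532 = 160664.

160664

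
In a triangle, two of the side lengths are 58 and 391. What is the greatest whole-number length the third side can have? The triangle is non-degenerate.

448

The third side must be less than 58 + 391 = 449.
The largest integer below 449 is 448.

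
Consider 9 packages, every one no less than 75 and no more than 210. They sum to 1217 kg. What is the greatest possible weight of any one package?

Maximizing one value means minimizing the remaining 8.
The other 8 contribute at least 8 × 75 = 600, leaving at most 1217 − 600 = 617.
But each package is capped at 210, so the maximum is 210.
Achievable: one at 210 and the other 8 totalling 1007, which fits since 8 × 75 ≤ 1007 ≤ 8 × 210.

210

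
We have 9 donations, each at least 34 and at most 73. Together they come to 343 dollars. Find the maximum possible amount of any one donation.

To make one donation as large as possible, make the other 8 as small as possible.
The other 8 contribute at least 8 × 34 = 272, leaving at most 343 − 272 = 71.
Since 71 ≤ 73, this is achievable: one at 71 and 8 at 34.

71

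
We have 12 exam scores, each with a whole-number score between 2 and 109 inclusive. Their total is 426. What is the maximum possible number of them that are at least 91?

4

Suppose k of them are at least 91. Those contribute at least 91 each and the other 12 − k at least 2 each.
So the total is at least 91k + 2(12 − k) = 24 + 89k. This must be ≤ 426, giving k ≤ 4.
k = 4 is achieved by 4 values at 91 and 8 at 2, total 380; add 46 to one value (staying below 91) to reach 426.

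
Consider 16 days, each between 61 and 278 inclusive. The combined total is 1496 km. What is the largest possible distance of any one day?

To make one day as large as possible, make the other 15 as small as possible.
The other 15 contribute at least 15 × 61 = 915, leaving at most 1496 − 915 = 581.
But each day is capped at 278, so the maximum is 278.
Achievable: one at 278 and the other 15 totalling 1218, which fits since 15 × 61 ≤ 1218 ≤ 15 × 278.

278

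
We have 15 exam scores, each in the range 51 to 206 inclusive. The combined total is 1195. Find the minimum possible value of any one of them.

Minimizing one value means maximizing the remaining 14.
The other 14 can take up 14 × 206 = 2884 ≥ 1195 − 51, so one score can sit at its floor of 51.
Achievable: one at 51 and the other 14 totalling 1144, which fits since 14 × 51 ≤ 1144 ≤ 14 × 206.

51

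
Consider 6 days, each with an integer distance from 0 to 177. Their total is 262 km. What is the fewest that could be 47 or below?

If only k of them are at most 47, the other 6 − k are at least 48, so the total is at least (6 − k)·48 + k·0.
This is ≤ 262, so (6 − k)·48 + 0k ≤ 262, which gives k ≥ 1.
Exactly 1 works: 1 value at 0 and 5 at 48 total 240; raise one of the low values by 22 (still ≤ 47) to hit 262.

1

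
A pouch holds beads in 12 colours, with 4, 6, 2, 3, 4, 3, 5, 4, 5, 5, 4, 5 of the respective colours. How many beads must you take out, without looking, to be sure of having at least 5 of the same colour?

In the worst case you take as many as possible of each colour without reaching 5: 4 + 4 + 2 + 3 + 4 + 3 + 4 + 4 + 4 + 4 + 4 + 4 = 44.
The next one must give 5 of some colour, so 44 + 1 = 45.

45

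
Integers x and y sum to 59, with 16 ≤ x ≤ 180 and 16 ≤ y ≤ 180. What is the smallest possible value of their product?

688

xy = x(59 − x) is concave in x, so over [16, 43] it is minimized at an endpoint.
At the endpoint x = 16, y = 59 − 16 = 43, so xy = 16 × 43 = 688.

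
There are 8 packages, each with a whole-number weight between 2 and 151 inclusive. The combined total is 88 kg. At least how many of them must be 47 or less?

If only k of them are at most 47, the other 8 − k are at least 48, so the total is at least (8 − k)·48 + k·2.
This is ≤ 88, so (8 − k)·48 + 2k ≤ 88, which gives k ≥ 7.
Exactly 7 works: 7 values at 2 and 1 at 48 total 62; raise one of the low values by 26 (still ≤ 47) to hit 88.

7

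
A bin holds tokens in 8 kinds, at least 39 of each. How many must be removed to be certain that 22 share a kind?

In the worst case you draw 21 of each of the 8 kinds: 8 × 21 = 168.
One more forces 22 of some kind, so 168 + 1 = 169.

169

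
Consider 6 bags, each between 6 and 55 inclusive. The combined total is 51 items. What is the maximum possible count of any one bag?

21

To make one bag as large as possible, make the other 5 as small as possible.
The other 5 contribute at least 5 × 6 = 30, leaving at most 51 − 30 = 21.
Since 21 ≤ 55, this is achievable: one at 21 and 5 at 6.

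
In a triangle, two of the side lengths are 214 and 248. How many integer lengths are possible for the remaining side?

The triangle inequality gives |214 − 248| < c < 214 + 248, i.e. 34 < c < 462.
So c can be any integer from 35 to 461: 427 values.

427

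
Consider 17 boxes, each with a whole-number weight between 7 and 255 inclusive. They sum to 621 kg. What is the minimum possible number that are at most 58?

8

Each value above 58 is at least 59, contributing at least 59 − 7 = 52 above the floor 7.
The sum exceeds the floor total 119 by 502, so at most ⌊502/52⌋ = 9 exceed 58, and at least 8 are ≤ 58.
Exactly 8 works: 8 values at 7 and 9 at 59 total 587; raise one of the low values by 34 (still ≤ 58) to hit 621.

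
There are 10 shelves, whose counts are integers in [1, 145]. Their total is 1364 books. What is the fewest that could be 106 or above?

If only k of them are at least 106, the other 10 − k are at most 105, so the total is at most k·145 + (10 − k)·105.
This must reach 1364, so k·145 + (10 − k)·105 ≥ 1364, giving k ≥ 8.
Exactly 8 works: 8 values at 145 and 2 at 105 total 1370; lower one of the high values by 6 (still ≥ 106) to hit 1364.

8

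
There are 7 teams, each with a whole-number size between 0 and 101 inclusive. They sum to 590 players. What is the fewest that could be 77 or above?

Suppose at most 7 − j of them reach 77; then j values are ≤ 76 and the rest ≤ 101.
The total is then ≤ 76·j + 101·(7 − j) = 707 − 25j. For this to be ≥ 590 we need j ≤ 4, so at least 7 − 4 = 3 must reach 77.
Exactly 3 works: 3 values at 101 and 4 at 76 total 607; lower one of the high values by 17 (still ≥ 77) to hit 590.

3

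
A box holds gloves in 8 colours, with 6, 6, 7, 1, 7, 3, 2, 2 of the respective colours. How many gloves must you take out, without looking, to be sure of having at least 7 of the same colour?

In the worst case you take as many as possible of each colour without reaching 7: 6 + 6 + 6 + 1 + 6 + 3 + 2 + 2 = 32.
The next one must give 7 of some colour, so 32 + 1 = 33.

33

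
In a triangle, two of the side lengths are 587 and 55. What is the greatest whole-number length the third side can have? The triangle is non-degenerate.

The third side must be less than 587 + 55 = 642.
The largest integer below 642 is 641.

641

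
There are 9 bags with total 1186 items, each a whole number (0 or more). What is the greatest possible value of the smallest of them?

131

The average is 1186/9 < 132, so some value is ≤ 131.
Taking 2 copies of 131 and 7 copies of 132 gives exactly 1186, so 131 is attained.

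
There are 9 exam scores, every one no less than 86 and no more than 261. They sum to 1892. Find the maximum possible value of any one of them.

261

Maximizing one value means minimizing the remaining 8.
The other 8 contribute at least 8 × 86 = 688, leaving at most 1892 − 688 = 1204.
But each score is capped at 261, so the maximum is 261.
Achievable: one at 261 and the other 8 totalling 1631, which fits since 8 × 86 ≤ 1631 ≤ 8 × 261.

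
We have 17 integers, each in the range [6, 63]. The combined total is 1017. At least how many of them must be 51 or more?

13

Suppose at most 17 − j of them reach 51; then j values are ≤ 50 and the rest ≤ 63.
The total is then ≤ 50·j + 63·(17 − j) = 1071 − 13j. For this to be ≥ 1017 we need j ≤ 4, so at least 17 − 4 = 13 must reach 51.
Exactly 13 works: 13 values at 63 and 4 at 50 total 1019; lower one of the high values by 2 (still ≥ 51) to hit 1017.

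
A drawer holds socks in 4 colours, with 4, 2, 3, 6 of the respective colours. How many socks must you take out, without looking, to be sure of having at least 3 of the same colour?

In the worst case you take as many as possible of each colour without reaching 3: 2 + 2 + 2 + 2 = 8.
The next one must give 3 of some colour, so 8 + 1 = 9.

9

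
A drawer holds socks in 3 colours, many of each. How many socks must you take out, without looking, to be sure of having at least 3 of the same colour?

You could draw 2 of every colour without reaching 3 of any — 6 in all.
One more forces 3 of some colour, so 6 + 1 = 7.

7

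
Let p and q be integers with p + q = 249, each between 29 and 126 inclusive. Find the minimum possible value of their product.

15498

pq = p(249 − p) is concave in p, so over [123, 126] it is minimized at an endpoint.
At the endpoint p = 123, q = 249 − 123 = 126, so pq = 123 × 126 = 15498.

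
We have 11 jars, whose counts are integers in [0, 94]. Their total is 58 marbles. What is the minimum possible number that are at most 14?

8

Each value above 14 is at least 15, contributing at least 15 − 0 = 15 above the floor 0.
The sum exceeds the floor total 0 by 58, so at most ⌊58/15⌋ = 3 exceed 14, and at least 8 are ≤ 14.
Exactly 8 works: 8 values at 0 and 3 at 15 total 45; raise one of the low values by 13 (still ≤ 14) to hit 58.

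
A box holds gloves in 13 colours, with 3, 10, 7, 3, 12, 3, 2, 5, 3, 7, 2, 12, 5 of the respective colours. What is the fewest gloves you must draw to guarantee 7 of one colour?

57

In the worst case you take as many as possible of each colour without reaching 7: 3 + 6 + 6 + 3 + 6 + 3 + 2 + 5 + 3 + 6 + 2 + 6 + 5 = 56.
The next one must give 7 of some colour, so 56 + 1 = 57.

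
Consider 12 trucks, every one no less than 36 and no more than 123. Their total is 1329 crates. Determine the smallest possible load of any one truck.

Minimizing one value means maximizing the remaining 11.
The other 11 can take up 11 × 123 = 1353 ≥ 1329 − 36, so one truck can sit at its floor of 36.
Achievable: one at 36 and the other 11 totalling 1293, which fits since 11 × 36 ≤ 1293 ≤ 11 × 123.

36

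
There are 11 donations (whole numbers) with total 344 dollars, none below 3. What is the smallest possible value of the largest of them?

32

The 11 values sum to 344, so their maximum is at least ⌈344/11⌉ = 32.
Achievable: 3 of them at 32 and 8 at 31 total 344.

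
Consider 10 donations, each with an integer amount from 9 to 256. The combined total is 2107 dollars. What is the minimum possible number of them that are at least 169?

Each value short of 169 is at most 168, costing at least 256 − 168 = 88 against the maximum total of 2560.
We can afford to lose at most 2560 − 2107 = 453, so at most ⌊453/88⌋ = 5 fall short, and at least 5 are ≥ 169.
Exactly 5 works: 5 values at 256 and 5 at 168 total 2120; lower one of the high values by 13 (still ≥ 169) to hit 2107.

5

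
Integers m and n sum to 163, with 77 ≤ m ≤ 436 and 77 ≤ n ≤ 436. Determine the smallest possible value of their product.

mn = m(163 − m) is concave in m, so over [77, 86] it is minimized at an endpoint.
The extreme feasible split is m = 77, n = 86, giving mn = 6622.

6622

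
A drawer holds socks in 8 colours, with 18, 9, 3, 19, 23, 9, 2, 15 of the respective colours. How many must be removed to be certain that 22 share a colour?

In the worst case you take as many as possible of each colour without reaching 22: 18 + 9 + 3 + 19 + 21 + 9 + 2 + 15 = 96.
The next one must give 22 of some colour, so 96 + 1 = 97.

97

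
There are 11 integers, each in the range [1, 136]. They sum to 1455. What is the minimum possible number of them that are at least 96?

10

Each value short of 96 is at most 95, costing at least 136 − 95 = 41 against the maximum total of 1496.
We can afford to lose at most 1496 − 1455 = 41, so at most ⌊41/41⌋ = 1 fall short, and at least 10 are ≥ 96.
Exactly 10 works: 10 values at 136 and 1 at 95 total 1455.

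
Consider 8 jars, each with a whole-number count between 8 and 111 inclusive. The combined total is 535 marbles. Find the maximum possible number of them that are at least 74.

Suppose k of them are at least 74. Those contribute at least 74 each and the other 8 − k at least 8 each.
So the total is at least 74k + 8(8 − k) = 64 + 66k. This must be ≤ 535, giving k ≤ 7.
k = 7 is achieved by 7 values at 74 and 1 at 8, total 526; add 9 to one value (staying below 74) to reach 535.

7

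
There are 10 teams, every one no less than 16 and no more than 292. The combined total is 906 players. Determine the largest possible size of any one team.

Maximizing one value means minimizing the remaining 9.
The other 9 contribute at least 9 × 16 = 144, leaving at most 906 − 144 = 762.
But each team is capped at 292, so the maximum is 292.
Achievable: one at 292 and the other 9 totalling 614, which fits since 9 × 16 ≤ 614 ≤ 9 × 292.

292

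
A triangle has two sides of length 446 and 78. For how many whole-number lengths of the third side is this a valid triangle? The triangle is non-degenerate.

The triangle inequality gives |446 − 78| < c < 446 + 78, i.e. 368 < c < 524.
So c can be any integer from 369 to 523: 155 values.

155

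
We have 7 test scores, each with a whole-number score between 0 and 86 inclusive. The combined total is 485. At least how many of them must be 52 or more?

If only k of them are at least 52, the other 7 − k are at most 51, so the total is at most k·86 + (7 − k)·51.
This must reach 485, so k·86 + (7 − k)·51 ≥ 485, giving k ≥ 4.
Exactly 4 works: 4 values at 86 and 3 at 51 total 497; lower one of the high values by 12 (still ≥ 52) to hit 485.

4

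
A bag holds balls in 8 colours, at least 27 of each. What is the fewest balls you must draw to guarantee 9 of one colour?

65

In the worst case you draw 8 of each of the 8 colours: 8 × 8 = 64.
One more forces 9 of some colour, so 64 + 1 = 65.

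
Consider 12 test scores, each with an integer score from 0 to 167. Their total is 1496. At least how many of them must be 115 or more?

3

Suppose at most 12 − j of them reach 115; then j values are ≤ 114 and the rest ≤ 167.
The total is then ≤ 114·j + 167·(12 − j) = 2004 − 53j. For this to be ≥ 1496 we need j ≤ 9, so at least 12 − 9 = 3 must reach 115.
Exactly 3 works: 3 values at 167 and 9 at 114 total 1527; lower one of the high values by 31 (still ≥ 115) to hit 1496.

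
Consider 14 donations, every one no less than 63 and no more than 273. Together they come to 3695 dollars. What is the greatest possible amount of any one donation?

273

Maximizing one value means minimizing the remaining 13.
The other 13 contribute at least 13 × 63 = 819, leaving at most 3695 − 819 = 2876.
But each donation is capped at 273, so the maximum is 273.
Achievable: one at 273 and the other 13 totalling 3422, which fits since 13 × 63 ≤ 3422 ≤ 13 × 273.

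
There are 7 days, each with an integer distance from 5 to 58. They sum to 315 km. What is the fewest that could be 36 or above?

If only k of them are at least 36, the other 7 − k are at most 35, so the total is at most k·58 + (7 − k)·35.
This must reach 315, so k·58 + (7 − k)·35 ≥ 315, giving k ≥ 4.
Exactly 4 works: 4 values at 58 and 3 at 35 total 337; lower one of the high values by 22 (still ≥ 36) to hit 315.

4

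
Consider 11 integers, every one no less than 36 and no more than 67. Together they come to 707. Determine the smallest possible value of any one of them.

To make one integer as small as possible, make the other 10 as large as possible.
The other 10 contribute at most 10 × 67 = 670, leaving at least 707 − 670 = 37.
Since 37 ≥ 36, this is achievable: one at 37 and 10 at 67.

37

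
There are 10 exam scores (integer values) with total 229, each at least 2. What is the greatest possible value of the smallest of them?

22

If every one of the 10 were at least 23, the total would be at least 10 × 23 = 230 > 229.
Taking 1 copy of 22 and 9 copies of 23 gives exactly 229, so 22 is attained.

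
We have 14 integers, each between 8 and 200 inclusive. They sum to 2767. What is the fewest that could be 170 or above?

13

Each value short of 170 is at most 169, costing at least 200 − 169 = 31 against the maximum total of 2800.
We can afford to lose at most 2800 − 2767 = 33, so at most ⌊33/31⌋ = 1 fall short, and at least 13 are ≥ 170.
Exactly 13 works: 13 values at 200 and 1 at 169 total 2769; lower one of the high values by 2 (still ≥ 170) to hit 2767.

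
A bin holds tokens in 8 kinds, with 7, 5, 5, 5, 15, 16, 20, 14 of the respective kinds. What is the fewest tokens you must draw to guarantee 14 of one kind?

75

In the worst case you take as many as possible of each kind without reaching 14: 7 + 5 + 5 + 5 + 13 + 13 + 13 + 13 = 74.
The next one must give 14 of some kind, so 74 + 1 = 75.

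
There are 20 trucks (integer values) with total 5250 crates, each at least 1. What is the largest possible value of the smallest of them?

262

The 20 values sum to 5250, so their minimum is at most ⌊5250/20⌋ = 262.
Achievable: 10 of them at 262 and 10 at 263 total 5250.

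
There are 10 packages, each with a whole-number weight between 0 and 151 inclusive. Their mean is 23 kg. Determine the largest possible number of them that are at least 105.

The total is 10 × 23 = 230.
Suppose k of them are at least 105. Those contribute at least 105 each and the other 10 − k at least 0 each.
So the total is at least 105k + 0(10 − k) = 0 + 105k. This must be ≤ 230, giving k ≤ 2.
k = 2 is achieved by 2 values at 105 and 8 at 0, total 210; add 20 to one value (staying below 105) to reach 230.

2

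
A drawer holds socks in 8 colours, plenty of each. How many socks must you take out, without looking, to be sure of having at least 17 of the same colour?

129

In the worst case you draw 16 of each of the 8 colours: 8 × 16 = 128.
One more forces 17 of some colour, so 128 + 1 = 129.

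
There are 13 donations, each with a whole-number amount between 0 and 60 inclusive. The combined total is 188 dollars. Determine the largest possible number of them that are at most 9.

Each value at 9 or below falls at least 60 − 9 = 51 short of the ceiling 60.
The ceiling total is 13 × 60 = 780, and we need 188, so at most ⌊(780 − 188)/51⌋ = 11 can be that low.
k = 11 is achieved by 11 values at 9 and 2 at 60, total 219; lower one of the 60's by 31 (still > 9) to reach 188.

11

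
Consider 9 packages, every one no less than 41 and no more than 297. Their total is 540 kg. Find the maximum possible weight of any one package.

Maximizing one value means minimizing the remaining 8.
The other 8 contribute at least 8 × 41 = 328, leaving at most 540 − 328 = 212.
Since 212 ≤ 297, this is achievable: one at 212 and 8 at 41.

212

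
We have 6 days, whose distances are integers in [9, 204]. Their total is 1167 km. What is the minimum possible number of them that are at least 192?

2

If only k of them are at least 192, the other 6 − k are at most 191, so the total is at most k·204 + (6 − k)·191.
This must reach 1167, so k·204 + (6 − k)·191 ≥ 1167, giving k ≥ 2.
Exactly 2 works: 2 values at 204 and 4 at 191 total 1172; lower one of the high values by 5 (still ≥ 192) to hit 1167.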